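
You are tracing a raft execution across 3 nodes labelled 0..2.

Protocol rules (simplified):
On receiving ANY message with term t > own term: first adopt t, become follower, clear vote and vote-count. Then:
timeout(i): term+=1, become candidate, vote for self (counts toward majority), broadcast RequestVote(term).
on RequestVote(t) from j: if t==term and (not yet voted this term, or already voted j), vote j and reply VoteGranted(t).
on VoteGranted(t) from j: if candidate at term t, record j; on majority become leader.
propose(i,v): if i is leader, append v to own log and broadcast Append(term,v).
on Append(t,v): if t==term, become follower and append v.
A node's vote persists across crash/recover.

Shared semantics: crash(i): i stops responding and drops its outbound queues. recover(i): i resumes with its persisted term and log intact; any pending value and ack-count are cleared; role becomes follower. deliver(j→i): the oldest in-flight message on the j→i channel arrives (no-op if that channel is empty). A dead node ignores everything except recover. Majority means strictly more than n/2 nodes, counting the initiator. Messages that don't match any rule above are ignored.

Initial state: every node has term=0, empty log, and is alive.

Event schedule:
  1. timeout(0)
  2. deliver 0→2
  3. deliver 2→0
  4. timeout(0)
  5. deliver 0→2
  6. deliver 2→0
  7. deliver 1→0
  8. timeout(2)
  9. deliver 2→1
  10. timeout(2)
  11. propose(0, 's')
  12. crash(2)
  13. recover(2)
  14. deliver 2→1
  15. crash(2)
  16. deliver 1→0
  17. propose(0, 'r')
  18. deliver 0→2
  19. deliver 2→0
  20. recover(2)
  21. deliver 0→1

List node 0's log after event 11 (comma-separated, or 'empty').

s

after 1 — timeout(0): n0:cand/t1/[-]
after 2 — deliver 0→2: n2:foll/t1/[-]
after 3 — deliver 2→0: n0:lead/t1/[-]
after 4 — timeout(0): n0:cand/t2/[-]
after 5 — deliver 0→2: n2:foll/t2/[-]
after 6 — deliver 2→0: n0:lead/t2/[-]
after 7 — deliver 1→0: ·
after 8 — timeout(2): n2:cand/t3/[-]
after 9 — deliver 2→1: n1:foll/t3/[-]
after 10 — timeout(2): n2:cand/t4/[-]
after 11 — propose(0,'s'): n0:lead/t2/[s]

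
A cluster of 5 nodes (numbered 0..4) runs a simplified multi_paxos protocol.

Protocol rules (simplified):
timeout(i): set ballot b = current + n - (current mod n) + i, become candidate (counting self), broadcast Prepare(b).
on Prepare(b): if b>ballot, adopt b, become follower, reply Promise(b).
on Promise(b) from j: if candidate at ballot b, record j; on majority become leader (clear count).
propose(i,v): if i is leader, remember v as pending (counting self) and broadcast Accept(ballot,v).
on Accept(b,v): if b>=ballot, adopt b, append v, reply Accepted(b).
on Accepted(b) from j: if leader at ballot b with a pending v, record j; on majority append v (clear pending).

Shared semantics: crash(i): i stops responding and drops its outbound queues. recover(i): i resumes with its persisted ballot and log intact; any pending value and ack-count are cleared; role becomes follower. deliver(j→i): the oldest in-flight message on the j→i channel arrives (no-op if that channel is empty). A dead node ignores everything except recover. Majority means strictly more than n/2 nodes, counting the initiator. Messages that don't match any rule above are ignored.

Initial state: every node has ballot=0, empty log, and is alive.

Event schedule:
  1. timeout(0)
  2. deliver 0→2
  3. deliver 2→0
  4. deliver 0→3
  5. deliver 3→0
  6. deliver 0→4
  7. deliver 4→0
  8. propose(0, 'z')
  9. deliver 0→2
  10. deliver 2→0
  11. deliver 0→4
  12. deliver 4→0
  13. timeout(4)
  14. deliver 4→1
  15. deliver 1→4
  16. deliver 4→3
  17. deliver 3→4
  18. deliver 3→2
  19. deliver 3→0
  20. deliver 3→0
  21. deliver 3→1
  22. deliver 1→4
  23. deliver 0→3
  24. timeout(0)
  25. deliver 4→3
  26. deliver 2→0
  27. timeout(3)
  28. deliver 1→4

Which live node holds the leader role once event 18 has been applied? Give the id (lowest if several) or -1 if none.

[1] timeout(0) → N0(cand b5 [-])
[2] deliver 0→2 → N2(foll b5 [-])
[3] deliver 2→0 → ∅
[4] deliver 0→3 → N3(foll b5 [-])
[5] deliver 3→0 → N0(lead b5 [-])
[6] deliver 0→4 → N4(foll b5 [-])
[7] deliver 4→0 → ∅
[8] propose(0,'z') → ∅
[9] deliver 0→2 → N2(foll b5 [z])
[10] deliver 2→0 → ∅
[11] deliver 0→4 → N4(foll b5 [z])
[12] deliver 4→0 → N0(lead b5 [z])
[13] timeout(4) → N4(cand b14 [z])
[14] deliver 4→1 → N1(foll b14 [-])
[15] deliver 1→4 → ∅
[16] deliver 4→3 → N3(foll b14 [-])
[17] deliver 3→4 → N4(lead b14 [z])
[18] deliver 3→2 → ∅

0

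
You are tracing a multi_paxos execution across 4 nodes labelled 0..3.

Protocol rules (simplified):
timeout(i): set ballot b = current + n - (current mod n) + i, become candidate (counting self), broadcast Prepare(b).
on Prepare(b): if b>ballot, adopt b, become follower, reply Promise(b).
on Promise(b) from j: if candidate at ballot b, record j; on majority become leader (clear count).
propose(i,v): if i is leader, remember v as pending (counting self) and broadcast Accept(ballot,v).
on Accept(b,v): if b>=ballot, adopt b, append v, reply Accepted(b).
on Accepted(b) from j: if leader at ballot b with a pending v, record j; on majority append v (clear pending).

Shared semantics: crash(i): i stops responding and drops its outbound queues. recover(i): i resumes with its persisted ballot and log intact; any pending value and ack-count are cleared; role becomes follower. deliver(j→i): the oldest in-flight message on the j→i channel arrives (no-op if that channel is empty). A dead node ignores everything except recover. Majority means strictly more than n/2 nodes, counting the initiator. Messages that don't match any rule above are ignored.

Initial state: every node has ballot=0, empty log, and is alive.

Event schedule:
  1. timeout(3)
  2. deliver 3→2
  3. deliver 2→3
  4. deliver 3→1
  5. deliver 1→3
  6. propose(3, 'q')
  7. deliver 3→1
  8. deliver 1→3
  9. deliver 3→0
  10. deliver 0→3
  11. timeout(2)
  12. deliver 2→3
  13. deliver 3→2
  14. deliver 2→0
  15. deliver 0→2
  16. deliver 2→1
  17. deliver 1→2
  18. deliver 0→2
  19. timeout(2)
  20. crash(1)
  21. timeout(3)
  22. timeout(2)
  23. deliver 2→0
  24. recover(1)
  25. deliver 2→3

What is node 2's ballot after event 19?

[1] timeout(3) → N3(cand b7 [-])
[2] deliver 3→2 → N2(foll b7 [-])
[3] deliver 2→3 → ∅
[4] deliver 3→1 → N1(foll b7 [-])
[5] deliver 1→3 → N3(lead b7 [-])
[6] propose(3,'q') → ∅
[7] deliver 3→1 → N1(foll b7 [q])
[8] deliver 1→3 → ∅
[9] deliver 3→0 → N0(foll b7 [-])
[10] deliver 0→3 → ∅
[11] timeout(2) → N2(cand b10 [-])
[12] deliver 2→3 → N3(foll b10 [-])
[13] deliver 3→2 → ∅
[14] deliver 2→0 → N0(foll b10 [-])
[15] deliver 0→2 → ∅
[16] deliver 2→1 → N1(foll b10 [q])
[17] deliver 1→2 → N2(lead b10 [-])
[18] deliver 0→2 → ∅
[19] timeout(2) → N2(cand b14 [-])

14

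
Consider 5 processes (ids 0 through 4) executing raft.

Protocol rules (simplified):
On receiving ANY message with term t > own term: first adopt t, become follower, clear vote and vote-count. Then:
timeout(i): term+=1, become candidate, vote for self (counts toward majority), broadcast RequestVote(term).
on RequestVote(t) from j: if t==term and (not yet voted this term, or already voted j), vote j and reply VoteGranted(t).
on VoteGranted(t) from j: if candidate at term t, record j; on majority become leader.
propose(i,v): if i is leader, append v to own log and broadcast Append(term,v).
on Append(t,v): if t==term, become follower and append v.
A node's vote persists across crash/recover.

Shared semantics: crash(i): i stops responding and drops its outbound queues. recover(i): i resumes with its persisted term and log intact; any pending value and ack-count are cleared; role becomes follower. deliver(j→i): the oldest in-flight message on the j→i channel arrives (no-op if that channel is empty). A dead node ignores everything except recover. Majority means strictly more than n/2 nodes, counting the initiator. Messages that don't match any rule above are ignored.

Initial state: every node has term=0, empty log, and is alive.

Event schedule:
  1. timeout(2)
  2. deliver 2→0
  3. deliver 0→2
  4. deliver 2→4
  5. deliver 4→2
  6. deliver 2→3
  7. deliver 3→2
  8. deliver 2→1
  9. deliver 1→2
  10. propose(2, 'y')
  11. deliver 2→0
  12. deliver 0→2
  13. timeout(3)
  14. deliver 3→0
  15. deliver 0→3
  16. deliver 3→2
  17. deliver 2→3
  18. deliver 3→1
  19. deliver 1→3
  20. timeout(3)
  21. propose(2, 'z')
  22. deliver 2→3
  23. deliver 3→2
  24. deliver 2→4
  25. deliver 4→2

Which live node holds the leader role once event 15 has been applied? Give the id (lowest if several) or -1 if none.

after 1 — timeout(2): n2:cand/t1/[-]
after 2 — deliver 2→0: n0:foll/t1/[-]
after 3 — deliver 0→2: ·
after 4 — deliver 2→4: n4:foll/t1/[-]
after 5 — deliver 4→2: n2:lead/t1/[-]
after 6 — deliver 2→3: n3:foll/t1/[-]
after 7 — deliver 3→2: ·
after 8 — deliver 2→1: n1:foll/t1/[-]
after 9 — deliver 1→2: ·
after 10 — propose(2,'y'): n2:lead/t1/[y]
after 11 — deliver 2→0: n0:foll/t1/[y]
after 12 — deliver 0→2: ·
after 13 — timeout(3): n3:cand/t2/[-]
after 14 — deliver 3→0: n0:foll/t2/[y]
after 15 — deliver 0→3: ·

2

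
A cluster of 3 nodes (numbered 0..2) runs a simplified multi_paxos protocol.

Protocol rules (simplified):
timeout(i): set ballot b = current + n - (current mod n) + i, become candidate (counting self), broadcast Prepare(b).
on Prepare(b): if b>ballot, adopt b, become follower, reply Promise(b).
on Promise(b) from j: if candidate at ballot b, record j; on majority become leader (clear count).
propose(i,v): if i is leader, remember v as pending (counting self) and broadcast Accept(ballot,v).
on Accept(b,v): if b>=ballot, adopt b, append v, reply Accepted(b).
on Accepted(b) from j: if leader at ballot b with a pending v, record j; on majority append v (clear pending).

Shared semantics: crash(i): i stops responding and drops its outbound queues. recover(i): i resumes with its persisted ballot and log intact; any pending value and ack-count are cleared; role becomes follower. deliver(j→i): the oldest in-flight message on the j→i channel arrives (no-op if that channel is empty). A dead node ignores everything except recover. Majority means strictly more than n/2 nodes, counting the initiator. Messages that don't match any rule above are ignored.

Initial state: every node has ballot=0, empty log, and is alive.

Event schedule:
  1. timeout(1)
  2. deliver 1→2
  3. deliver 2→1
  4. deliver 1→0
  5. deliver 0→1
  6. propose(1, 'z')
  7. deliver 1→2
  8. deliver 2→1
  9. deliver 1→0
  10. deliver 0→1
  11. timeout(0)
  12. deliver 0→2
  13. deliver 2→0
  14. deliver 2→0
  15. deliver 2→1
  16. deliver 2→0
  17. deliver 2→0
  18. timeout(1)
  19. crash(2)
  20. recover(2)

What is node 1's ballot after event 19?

after 1 — timeout(1): n1:cand/b4/[-]
after 2 — deliver 1→2: n2:foll/b4/[-]
after 3 — deliver 2→1: n1:lead/b4/[-]
after 4 — deliver 1→0: n0:foll/b4/[-]
after 5 — deliver 0→1: ·
after 6 — propose(1,'z'): ·
after 7 — deliver 1→2: n2:foll/b4/[z]
after 8 — deliver 2→1: n1:lead/b4/[z]
after 9 — deliver 1→0: n0:foll/b4/[z]
after 10 — deliver 0→1: ·
after 11 — timeout(0): n0:cand/b6/[z]
after 12 — deliver 0→2: n2:foll/b6/[z]
after 13 — deliver 2→0: n0:lead/b6/[z]
after 14 — deliver 2→0: ·
after 15 — deliver 2→1: ·
after 16 — deliver 2→0: ·
after 17 — deliver 2→0: ·
after 18 — timeout(1): n1:cand/b7/[z]
after 19 — crash(2): n2:✗foll/b6/[z]

7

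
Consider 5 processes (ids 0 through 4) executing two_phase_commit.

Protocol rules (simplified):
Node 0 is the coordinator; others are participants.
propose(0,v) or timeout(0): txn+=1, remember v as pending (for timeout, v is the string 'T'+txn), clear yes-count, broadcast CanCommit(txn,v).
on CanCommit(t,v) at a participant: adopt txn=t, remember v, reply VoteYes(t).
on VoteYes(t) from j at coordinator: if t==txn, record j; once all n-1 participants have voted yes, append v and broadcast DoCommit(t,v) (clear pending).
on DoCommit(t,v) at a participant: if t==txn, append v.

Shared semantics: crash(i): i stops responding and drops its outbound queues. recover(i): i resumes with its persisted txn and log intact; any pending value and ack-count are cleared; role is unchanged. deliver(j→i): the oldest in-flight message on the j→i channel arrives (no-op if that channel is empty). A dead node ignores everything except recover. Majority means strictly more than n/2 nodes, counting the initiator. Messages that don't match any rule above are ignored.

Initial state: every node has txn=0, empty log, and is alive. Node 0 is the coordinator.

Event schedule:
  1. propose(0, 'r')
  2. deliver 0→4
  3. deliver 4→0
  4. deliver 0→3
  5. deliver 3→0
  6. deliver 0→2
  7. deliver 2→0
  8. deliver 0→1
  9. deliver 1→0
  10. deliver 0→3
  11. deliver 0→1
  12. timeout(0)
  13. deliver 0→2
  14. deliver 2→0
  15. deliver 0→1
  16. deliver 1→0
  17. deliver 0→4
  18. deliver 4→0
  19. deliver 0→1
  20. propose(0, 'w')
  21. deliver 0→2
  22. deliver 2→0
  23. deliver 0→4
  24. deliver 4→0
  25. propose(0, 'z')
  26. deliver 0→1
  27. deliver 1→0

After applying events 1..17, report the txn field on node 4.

step 1 propose(0,'r'): 0={coor,t=1,log=-}
step 2 deliver 0→4: 4={part,t=1,log=-}
step 3 deliver 4→0: —
step 4 deliver 0→3: 3={part,t=1,log=-}
step 5 deliver 3→0: —
step 6 deliver 0→2: 2={part,t=1,log=-}
step 7 deliver 2→0: —
step 8 deliver 0→1: 1={part,t=1,log=-}
step 9 deliver 1→0: 0={coor,t=1,log=r}
step 10 deliver 0→3: 3={part,t=1,log=r}
step 11 deliver 0→1: 1={part,t=1,log=r}
step 12 timeout(0): 0={coor,t=2,log=r}
step 13 deliver 0→2: 2={part,t=1,log=r}
step 14 deliver 2→0: —
step 15 deliver 0→1: 1={part,t=2,log=r}
step 16 deliver 1→0: —
step 17 deliver 0→4: 4={part,t=1,log=r}

1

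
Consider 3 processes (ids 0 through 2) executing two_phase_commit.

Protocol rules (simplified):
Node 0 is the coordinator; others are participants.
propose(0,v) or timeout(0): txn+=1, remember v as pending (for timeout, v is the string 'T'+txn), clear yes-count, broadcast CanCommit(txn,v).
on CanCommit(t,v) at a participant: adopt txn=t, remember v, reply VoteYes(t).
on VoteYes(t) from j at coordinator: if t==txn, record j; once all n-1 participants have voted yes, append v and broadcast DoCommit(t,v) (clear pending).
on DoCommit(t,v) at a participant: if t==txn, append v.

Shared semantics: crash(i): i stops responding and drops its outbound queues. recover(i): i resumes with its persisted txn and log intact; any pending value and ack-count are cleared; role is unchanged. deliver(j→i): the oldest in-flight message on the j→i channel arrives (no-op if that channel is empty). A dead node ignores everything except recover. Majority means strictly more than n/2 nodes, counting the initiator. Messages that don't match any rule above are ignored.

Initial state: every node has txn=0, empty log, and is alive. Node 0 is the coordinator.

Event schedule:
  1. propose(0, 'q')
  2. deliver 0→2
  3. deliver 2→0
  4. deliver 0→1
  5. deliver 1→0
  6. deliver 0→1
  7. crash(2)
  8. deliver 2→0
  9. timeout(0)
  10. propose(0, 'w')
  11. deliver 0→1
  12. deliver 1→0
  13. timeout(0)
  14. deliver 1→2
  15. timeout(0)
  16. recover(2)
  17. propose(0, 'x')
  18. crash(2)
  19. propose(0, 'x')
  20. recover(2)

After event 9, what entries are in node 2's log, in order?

step 1 propose(0,'q'): 0={coor,t=1,log=-}
step 2 deliver 0→2: 2={part,t=1,log=-}
step 3 deliver 2→0: —
step 4 deliver 0→1: 1={part,t=1,log=-}
step 5 deliver 1→0: 0={coor,t=1,log=q}
step 6 deliver 0→1: 1={part,t=1,log=q}
step 7 crash(2): 2={✗part,t=1,log=-}
step 8 deliver 2→0: —
step 9 timeout(0): 0={coor,t=2,log=q}

empty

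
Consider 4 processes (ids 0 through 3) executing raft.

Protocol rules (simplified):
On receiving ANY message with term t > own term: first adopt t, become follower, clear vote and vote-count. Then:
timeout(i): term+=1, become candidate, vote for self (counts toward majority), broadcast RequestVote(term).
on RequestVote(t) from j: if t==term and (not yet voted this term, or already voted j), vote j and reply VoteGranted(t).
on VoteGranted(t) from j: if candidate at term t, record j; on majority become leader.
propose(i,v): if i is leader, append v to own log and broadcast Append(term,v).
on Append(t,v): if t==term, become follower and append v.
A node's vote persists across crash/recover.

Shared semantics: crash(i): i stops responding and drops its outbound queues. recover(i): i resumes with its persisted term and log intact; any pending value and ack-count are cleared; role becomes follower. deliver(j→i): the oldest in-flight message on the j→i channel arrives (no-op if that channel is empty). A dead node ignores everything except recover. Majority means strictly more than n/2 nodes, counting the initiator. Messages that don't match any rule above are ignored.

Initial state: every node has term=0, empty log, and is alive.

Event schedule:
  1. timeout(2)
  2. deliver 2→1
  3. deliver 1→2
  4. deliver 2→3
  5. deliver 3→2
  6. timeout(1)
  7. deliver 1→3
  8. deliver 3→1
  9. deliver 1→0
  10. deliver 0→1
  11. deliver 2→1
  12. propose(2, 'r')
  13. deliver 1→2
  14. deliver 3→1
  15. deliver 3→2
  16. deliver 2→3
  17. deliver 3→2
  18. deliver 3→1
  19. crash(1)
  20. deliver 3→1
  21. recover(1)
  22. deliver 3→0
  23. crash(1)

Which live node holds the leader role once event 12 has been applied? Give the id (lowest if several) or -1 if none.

[1] timeout(2) → N2(cand t1 [-])
[2] deliver 2→1 → N1(foll t1 [-])
[3] deliver 1→2 → ∅
[4] deliver 2→3 → N3(foll t1 [-])
[5] deliver 3→2 → N2(lead t1 [-])
[6] timeout(1) → N1(cand t2 [-])
[7] deliver 1→3 → N3(foll t2 [-])
[8] deliver 3→1 → ∅
[9] deliver 1→0 → N0(foll t2 [-])
[10] deliver 0→1 → N1(lead t2 [-])
[11] deliver 2→1 → ∅
[12] propose(2,'r') → N2(lead t1 [r])

1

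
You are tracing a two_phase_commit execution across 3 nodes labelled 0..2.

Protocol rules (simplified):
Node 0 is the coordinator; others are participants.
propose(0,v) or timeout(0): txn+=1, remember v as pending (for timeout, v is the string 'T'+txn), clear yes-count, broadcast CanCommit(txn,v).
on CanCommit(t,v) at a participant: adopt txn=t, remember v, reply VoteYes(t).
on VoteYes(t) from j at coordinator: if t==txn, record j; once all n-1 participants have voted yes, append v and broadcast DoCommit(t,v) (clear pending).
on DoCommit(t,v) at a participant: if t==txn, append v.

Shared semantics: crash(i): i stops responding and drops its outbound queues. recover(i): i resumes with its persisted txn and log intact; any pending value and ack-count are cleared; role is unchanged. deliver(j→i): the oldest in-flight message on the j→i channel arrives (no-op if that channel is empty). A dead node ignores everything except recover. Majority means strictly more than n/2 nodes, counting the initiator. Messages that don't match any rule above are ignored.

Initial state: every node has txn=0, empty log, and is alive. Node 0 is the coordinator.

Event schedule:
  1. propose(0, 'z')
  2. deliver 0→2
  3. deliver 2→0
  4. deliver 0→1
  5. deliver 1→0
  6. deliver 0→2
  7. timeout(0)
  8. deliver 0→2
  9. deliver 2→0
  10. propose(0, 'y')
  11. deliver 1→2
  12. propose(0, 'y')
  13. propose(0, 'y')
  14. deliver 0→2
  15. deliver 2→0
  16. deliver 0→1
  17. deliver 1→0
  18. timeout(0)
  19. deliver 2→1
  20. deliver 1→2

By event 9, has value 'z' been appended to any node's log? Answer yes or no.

after 1 — propose(0,'z'): n0:coor/t1/[-]
after 2 — deliver 0→2: n2:part/t1/[-]
after 3 — deliver 2→0: ·
after 4 — deliver 0→1: n1:part/t1/[-]
after 5 — deliver 1→0: n0:coor/t1/[z]
after 6 — deliver 0→2: n2:part/t1/[z]
after 7 — timeout(0): n0:coor/t2/[z]
after 8 — deliver 0→2: n2:part/t2/[z]
after 9 — deliver 2→0: ·

yes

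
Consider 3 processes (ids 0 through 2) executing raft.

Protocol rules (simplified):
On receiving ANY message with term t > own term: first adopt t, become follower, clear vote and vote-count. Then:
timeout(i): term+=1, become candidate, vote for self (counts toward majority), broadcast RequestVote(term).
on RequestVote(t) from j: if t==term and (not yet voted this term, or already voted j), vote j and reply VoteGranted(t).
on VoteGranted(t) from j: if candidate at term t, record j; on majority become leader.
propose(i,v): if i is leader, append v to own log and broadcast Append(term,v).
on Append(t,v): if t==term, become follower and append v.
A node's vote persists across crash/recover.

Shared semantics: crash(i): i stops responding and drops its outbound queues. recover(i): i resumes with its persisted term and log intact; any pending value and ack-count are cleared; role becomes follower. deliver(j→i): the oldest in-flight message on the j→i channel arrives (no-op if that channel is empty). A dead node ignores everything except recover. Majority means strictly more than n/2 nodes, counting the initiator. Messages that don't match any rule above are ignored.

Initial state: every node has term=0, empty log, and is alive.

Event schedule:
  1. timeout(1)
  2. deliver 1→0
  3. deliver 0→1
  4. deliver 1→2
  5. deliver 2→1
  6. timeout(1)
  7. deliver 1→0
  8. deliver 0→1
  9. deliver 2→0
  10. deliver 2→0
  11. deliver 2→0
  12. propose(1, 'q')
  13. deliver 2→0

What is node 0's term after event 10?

e1 timeout(1): 1[cand,t=1,-]
e2 deliver 1→0: 0[foll,t=1,-]
e3 deliver 0→1: 1[lead,t=1,-]
e4 deliver 1→2: 2[foll,t=1,-]
e5 deliver 2→1: ·
e6 timeout(1): 1[cand,t=2,-]
e7 deliver 1→0: 0[foll,t=2,-]
e8 deliver 0→1: 1[lead,t=2,-]
e9 deliver 2→0: ·
e10 deliver 2→0: ·

2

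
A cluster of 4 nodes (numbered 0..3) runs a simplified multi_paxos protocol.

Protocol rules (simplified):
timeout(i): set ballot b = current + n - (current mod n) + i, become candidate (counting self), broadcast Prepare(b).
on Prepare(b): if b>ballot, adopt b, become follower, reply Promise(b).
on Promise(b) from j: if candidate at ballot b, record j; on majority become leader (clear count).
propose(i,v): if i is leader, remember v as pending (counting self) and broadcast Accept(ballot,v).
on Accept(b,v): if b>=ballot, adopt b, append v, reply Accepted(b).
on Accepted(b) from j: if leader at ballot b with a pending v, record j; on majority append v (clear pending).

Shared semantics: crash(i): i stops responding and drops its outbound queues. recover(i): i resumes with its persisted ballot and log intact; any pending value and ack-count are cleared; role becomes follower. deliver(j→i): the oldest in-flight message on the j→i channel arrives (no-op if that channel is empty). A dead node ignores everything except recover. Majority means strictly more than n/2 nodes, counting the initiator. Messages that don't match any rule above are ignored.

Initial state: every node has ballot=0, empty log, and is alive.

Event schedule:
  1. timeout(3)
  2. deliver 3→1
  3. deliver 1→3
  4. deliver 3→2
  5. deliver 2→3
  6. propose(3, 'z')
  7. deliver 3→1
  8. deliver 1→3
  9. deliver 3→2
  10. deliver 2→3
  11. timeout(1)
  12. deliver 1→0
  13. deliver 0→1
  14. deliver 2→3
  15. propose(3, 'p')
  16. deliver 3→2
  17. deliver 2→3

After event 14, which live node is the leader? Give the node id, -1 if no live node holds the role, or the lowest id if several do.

3

step 1 timeout(3): 3={cand,b=7,log=-}
step 2 deliver 3→1: 1={foll,b=7,log=-}
step 3 deliver 1→3: —
step 4 deliver 3→2: 2={foll,b=7,log=-}
step 5 deliver 2→3: 3={lead,b=7,log=-}
step 6 propose(3,'z'): —
step 7 deliver 3→1: 1={foll,b=7,log=z}
step 8 deliver 1→3: —
step 9 deliver 3→2: 2={foll,b=7,log=z}
step 10 deliver 2→3: 3={lead,b=7,log=z}
step 11 timeout(1): 1={cand,b=9,log=z}
step 12 deliver 1→0: 0={foll,b=9,log=-}
step 13 deliver 0→1: —
step 14 deliver 2→3: —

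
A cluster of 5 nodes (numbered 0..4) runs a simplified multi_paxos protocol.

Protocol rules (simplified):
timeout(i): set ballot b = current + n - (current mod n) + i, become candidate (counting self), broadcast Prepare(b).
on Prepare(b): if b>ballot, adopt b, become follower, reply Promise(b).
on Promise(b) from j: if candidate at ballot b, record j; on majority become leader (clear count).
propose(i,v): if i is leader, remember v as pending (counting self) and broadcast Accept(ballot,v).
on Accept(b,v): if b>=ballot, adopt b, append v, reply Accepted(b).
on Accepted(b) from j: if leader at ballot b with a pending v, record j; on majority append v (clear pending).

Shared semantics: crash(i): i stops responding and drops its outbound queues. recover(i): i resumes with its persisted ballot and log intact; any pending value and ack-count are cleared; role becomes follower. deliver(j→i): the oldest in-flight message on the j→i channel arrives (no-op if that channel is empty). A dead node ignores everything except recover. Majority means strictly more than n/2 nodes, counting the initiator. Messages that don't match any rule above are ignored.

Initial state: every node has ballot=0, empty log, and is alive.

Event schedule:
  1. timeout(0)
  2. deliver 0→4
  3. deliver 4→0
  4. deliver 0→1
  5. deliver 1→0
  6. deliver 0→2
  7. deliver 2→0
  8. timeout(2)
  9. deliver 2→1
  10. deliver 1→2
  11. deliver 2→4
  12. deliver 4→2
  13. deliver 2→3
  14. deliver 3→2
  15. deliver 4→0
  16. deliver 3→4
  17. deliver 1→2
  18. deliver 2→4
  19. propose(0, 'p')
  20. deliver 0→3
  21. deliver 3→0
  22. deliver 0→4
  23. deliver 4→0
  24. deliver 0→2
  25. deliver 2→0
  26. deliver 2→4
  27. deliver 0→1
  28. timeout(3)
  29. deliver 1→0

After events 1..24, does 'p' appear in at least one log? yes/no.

no

1. timeout(0):  <0:cand b5 ->
2. deliver 0→4:  <4:foll b5 ->
3. deliver 4→0:  nop
4. deliver 0→1:  <1:foll b5 ->
5. deliver 1→0:  <0:lead b5 ->
6. deliver 0→2:  <2:foll b5 ->
7. deliver 2→0:  nop
8. timeout(2):  <2:cand b12 ->
9. deliver 2→1:  <1:foll b12 ->
10. deliver 1→2:  nop
11. deliver 2→4:  <4:foll b12 ->
12. deliver 4→2:  <2:lead b12 ->
13. deliver 2→3:  <3:foll b12 ->
14. deliver 3→2:  nop
15. deliver 4→0:  nop
16. deliver 3→4:  nop
17. deliver 1→2:  nop
18. deliver 2→4:  nop
19. propose(0,'p'):  nop
20. deliver 0→3:  nop
21. deliver 3→0:  nop
22. deliver 0→4:  nop
23. deliver 4→0:  nop
24. deliver 0→2:  nop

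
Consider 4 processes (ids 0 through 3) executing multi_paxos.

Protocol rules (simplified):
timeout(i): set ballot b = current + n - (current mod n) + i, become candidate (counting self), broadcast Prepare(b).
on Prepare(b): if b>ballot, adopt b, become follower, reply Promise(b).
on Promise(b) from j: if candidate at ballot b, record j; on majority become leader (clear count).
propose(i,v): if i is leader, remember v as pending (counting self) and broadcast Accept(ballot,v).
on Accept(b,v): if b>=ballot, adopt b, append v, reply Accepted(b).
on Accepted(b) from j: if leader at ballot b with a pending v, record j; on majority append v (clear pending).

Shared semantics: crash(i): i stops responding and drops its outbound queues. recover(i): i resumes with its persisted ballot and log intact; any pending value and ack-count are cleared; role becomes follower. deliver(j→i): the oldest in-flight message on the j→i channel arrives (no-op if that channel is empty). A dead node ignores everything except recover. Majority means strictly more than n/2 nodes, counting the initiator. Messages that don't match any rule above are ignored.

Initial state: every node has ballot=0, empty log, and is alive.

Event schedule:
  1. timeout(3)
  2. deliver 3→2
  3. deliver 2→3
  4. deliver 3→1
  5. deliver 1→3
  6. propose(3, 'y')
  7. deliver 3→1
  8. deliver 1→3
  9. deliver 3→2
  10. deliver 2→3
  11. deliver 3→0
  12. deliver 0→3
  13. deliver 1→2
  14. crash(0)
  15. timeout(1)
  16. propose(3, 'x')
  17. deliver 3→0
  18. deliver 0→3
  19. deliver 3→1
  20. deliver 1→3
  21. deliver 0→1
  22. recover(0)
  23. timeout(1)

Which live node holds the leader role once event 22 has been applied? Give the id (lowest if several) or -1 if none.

-1

e1 timeout(3): 3[cand,b=7,-]
e2 deliver 3→2: 2[foll,b=7,-]
e3 deliver 2→3: ·
e4 deliver 3→1: 1[foll,b=7,-]
e5 deliver 1→3: 3[lead,b=7,-]
e6 propose(3,'y'): ·
e7 deliver 3→1: 1[foll,b=7,y]
e8 deliver 1→3: ·
e9 deliver 3→2: 2[foll,b=7,y]
e10 deliver 2→3: 3[lead,b=7,y]
e11 deliver 3→0: 0[foll,b=7,-]
e12 deliver 0→3: ·
e13 deliver 1→2: ·
e14 crash(0): 0[✗foll,b=7,-]
e15 timeout(1): 1[cand,b=9,y]
e16 propose(3,'x'): ·
e17 deliver 3→0: ·
e18 deliver 0→3: ·
e19 deliver 3→1: ·
e20 deliver 1→3: 3[foll,b=9,y]
e21 deliver 0→1: ·
e22 recover(0): 0[foll,b=7,-]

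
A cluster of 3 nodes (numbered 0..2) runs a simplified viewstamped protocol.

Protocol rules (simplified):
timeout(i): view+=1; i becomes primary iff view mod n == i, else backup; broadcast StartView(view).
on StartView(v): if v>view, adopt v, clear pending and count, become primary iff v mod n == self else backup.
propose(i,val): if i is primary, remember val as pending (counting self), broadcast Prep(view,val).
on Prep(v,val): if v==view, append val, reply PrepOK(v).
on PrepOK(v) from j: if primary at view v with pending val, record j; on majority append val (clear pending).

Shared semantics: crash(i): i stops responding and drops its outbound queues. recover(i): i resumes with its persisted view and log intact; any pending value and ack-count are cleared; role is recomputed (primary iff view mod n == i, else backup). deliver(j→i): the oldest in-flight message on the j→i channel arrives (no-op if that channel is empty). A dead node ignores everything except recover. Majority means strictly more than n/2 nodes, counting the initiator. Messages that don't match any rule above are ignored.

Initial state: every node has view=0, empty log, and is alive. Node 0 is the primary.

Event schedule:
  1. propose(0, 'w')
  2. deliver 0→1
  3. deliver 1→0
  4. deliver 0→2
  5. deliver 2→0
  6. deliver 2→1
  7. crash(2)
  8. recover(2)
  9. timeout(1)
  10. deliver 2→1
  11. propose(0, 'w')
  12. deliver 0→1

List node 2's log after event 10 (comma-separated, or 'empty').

[1] propose(0,'w') → ∅
[2] deliver 0→1 → N1(back v0 [w])
[3] deliver 1→0 → N0(prim v0 [w])
[4] deliver 0→2 → N2(back v0 [w])
[5] deliver 2→0 → ∅
[6] deliver 2→1 → ∅
[7] crash(2) → N2(✗back v0 [w])
[8] recover(2) → N2(back v0 [w])
[9] timeout(1) → N1(prim v1 [w])
[10] deliver 2→1 → ∅

w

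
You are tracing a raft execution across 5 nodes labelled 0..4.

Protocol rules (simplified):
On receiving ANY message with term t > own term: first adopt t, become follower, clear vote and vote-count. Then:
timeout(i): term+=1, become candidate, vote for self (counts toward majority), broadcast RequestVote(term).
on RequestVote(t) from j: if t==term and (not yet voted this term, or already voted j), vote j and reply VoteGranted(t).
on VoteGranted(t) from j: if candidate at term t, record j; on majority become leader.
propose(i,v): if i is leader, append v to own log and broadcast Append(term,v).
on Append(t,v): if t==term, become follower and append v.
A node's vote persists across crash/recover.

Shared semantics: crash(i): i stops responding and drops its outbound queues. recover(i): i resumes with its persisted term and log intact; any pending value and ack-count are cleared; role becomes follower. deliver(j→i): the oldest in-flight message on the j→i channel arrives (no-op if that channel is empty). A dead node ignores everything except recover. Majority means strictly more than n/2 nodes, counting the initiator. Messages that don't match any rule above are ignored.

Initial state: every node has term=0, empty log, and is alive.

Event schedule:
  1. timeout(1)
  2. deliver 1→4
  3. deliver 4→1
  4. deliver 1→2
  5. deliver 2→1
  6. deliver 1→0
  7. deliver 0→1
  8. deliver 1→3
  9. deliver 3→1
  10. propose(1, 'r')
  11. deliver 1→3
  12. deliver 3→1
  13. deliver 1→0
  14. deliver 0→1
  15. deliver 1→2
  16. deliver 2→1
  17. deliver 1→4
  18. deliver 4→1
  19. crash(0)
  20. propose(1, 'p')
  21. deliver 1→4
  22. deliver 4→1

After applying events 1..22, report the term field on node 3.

1

1. timeout(1):  <1:cand t1 ->
2. deliver 1→4:  <4:foll t1 ->
3. deliver 4→1:  nop
4. deliver 1→2:  <2:foll t1 ->
5. deliver 2→1:  <1:lead t1 ->
6. deliver 1→0:  <0:foll t1 ->
7. deliver 0→1:  nop
8. deliver 1→3:  <3:foll t1 ->
9. deliver 3→1:  nop
10. propose(1,'r'):  <1:lead t1 r>
11. deliver 1→3:  <3:foll t1 r>
12. deliver 3→1:  nop
13. deliver 1→0:  <0:foll t1 r>
14. deliver 0→1:  nop
15. deliver 1→2:  <2:foll t1 r>
16. deliver 2→1:  nop
17. deliver 1→4:  <4:foll t1 r>
18. deliver 4→1:  nop
19. crash(0):  <0:✗foll t1 r>
20. propose(1,'p'):  <1:lead t1 r,p>
21. deliver 1→4:  <4:foll t1 r,p>
22. deliver 4→1:  nop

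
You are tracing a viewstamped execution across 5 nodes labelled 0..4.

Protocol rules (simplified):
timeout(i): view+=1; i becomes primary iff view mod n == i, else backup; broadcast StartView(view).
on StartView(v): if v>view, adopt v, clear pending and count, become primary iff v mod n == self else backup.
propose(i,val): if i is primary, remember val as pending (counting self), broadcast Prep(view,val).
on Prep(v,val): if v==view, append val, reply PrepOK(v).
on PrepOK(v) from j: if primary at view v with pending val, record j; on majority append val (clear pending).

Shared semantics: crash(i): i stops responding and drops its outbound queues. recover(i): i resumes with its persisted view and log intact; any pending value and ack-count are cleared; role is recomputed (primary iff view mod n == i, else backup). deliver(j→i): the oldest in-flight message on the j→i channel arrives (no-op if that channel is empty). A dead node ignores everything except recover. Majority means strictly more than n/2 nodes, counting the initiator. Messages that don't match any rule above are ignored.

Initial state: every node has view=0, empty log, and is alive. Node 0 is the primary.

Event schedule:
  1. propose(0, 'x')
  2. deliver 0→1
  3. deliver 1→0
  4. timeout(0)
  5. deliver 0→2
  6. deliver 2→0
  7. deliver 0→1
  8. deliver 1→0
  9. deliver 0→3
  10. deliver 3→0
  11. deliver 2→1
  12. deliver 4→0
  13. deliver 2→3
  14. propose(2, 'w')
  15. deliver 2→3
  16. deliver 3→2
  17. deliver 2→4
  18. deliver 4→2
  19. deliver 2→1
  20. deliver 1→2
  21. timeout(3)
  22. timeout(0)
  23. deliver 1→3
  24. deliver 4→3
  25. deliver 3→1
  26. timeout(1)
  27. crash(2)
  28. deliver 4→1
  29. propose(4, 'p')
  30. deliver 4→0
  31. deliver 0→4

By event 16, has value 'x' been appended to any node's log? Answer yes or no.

[1] propose(0,'x') → ∅
[2] deliver 0→1 → N1(back v0 [x])
[3] deliver 1→0 → ∅
[4] timeout(0) → N0(back v1 [-])
[5] deliver 0→2 → N2(back v0 [x])
[6] deliver 2→0 → ∅
[7] deliver 0→1 → N1(prim v1 [x])
[8] deliver 1→0 → ∅
[9] deliver 0→3 → N3(back v0 [x])
[10] deliver 3→0 → ∅
[11] deliver 2→1 → ∅
[12] deliver 4→0 → ∅
[13] deliver 2→3 → ∅
[14] propose(2,'w') → ∅
[15] deliver 2→3 → ∅
[16] deliver 3→2 → ∅

yes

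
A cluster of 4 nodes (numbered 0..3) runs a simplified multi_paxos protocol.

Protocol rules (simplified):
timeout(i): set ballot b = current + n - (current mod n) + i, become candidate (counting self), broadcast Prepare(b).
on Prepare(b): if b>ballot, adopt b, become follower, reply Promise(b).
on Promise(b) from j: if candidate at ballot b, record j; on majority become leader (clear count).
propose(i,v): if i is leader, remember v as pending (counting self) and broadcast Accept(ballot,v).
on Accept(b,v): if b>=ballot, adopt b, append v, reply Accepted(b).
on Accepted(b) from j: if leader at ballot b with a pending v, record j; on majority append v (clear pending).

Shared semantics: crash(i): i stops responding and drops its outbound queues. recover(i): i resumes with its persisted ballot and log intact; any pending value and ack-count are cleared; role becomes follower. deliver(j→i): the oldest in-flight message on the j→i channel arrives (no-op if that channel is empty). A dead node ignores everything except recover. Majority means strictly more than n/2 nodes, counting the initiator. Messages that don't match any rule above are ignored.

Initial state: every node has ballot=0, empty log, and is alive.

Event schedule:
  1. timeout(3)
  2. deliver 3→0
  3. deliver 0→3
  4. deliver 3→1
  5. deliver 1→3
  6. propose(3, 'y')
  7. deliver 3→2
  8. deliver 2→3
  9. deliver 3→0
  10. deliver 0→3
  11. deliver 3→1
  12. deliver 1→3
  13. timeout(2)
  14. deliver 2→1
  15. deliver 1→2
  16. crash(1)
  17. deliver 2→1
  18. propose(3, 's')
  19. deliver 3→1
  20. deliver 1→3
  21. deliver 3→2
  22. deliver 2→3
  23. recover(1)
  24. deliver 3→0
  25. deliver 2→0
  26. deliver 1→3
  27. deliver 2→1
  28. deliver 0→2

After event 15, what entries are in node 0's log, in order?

after 1 — timeout(3): n3:cand/b7/[-]
after 2 — deliver 3→0: n0:foll/b7/[-]
after 3 — deliver 0→3: ·
after 4 — deliver 3→1: n1:foll/b7/[-]
after 5 — deliver 1→3: n3:lead/b7/[-]
after 6 — propose(3,'y'): ·
after 7 — deliver 3→2: n2:foll/b7/[-]
after 8 — deliver 2→3: ·
after 9 — deliver 3→0: n0:foll/b7/[y]
after 10 — deliver 0→3: ·
after 11 — deliver 3→1: n1:foll/b7/[y]
after 12 — deliver 1→3: n3:lead/b7/[y]
after 13 — timeout(2): n2:cand/b10/[-]
after 14 — deliver 2→1: n1:foll/b10/[y]
after 15 — deliver 1→2: ·

y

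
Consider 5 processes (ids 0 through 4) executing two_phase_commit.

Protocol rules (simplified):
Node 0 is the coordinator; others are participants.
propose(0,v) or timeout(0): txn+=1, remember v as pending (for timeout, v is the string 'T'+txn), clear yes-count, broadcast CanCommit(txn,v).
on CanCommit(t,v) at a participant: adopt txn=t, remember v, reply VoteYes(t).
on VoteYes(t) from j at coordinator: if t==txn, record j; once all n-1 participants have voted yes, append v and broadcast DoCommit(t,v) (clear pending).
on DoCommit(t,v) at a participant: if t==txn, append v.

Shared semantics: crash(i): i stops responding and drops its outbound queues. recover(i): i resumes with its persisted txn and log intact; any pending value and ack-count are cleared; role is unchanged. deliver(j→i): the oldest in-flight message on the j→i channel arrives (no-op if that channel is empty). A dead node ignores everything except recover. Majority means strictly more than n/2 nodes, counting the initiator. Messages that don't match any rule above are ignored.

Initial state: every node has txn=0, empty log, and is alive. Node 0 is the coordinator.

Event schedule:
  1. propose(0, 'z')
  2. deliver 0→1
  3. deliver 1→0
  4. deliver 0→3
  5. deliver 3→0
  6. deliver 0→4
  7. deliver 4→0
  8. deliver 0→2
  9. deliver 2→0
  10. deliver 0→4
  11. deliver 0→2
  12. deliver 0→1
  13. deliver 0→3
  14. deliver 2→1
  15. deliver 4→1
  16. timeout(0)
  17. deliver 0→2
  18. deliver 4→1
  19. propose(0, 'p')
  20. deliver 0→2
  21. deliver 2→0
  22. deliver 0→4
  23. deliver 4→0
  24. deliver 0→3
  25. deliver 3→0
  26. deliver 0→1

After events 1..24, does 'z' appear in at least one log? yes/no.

yes

[1] propose(0,'z') → N0(coor t1 [-])
[2] deliver 0→1 → N1(part t1 [-])
[3] deliver 1→0 → ∅
[4] deliver 0→3 → N3(part t1 [-])
[5] deliver 3→0 → ∅
[6] deliver 0→4 → N4(part t1 [-])
[7] deliver 4→0 → ∅
[8] deliver 0→2 → N2(part t1 [-])
[9] deliver 2→0 → N0(coor t1 [z])
[10] deliver 0→4 → N4(part t1 [z])
[11] deliver 0→2 → N2(part t1 [z])
[12] deliver 0→1 → N1(part t1 [z])
[13] deliver 0→3 → N3(part t1 [z])
[14] deliver 2→1 → ∅
[15] deliver 4→1 → ∅
[16] timeout(0) → N0(coor t2 [z])
[17] deliver 0→2 → N2(part t2 [z])
[18] deliver 4→1 → ∅
[19] propose(0,'p') → N0(coor t3 [z])
[20] deliver 0→2 → N2(part t3 [z])
[21] deliver 2→0 → ∅
[22] deliver 0→4 → N4(part t2 [z])
[23] deliver 4→0 → ∅
[24] deliver 0→3 → N3(part t2 [z])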